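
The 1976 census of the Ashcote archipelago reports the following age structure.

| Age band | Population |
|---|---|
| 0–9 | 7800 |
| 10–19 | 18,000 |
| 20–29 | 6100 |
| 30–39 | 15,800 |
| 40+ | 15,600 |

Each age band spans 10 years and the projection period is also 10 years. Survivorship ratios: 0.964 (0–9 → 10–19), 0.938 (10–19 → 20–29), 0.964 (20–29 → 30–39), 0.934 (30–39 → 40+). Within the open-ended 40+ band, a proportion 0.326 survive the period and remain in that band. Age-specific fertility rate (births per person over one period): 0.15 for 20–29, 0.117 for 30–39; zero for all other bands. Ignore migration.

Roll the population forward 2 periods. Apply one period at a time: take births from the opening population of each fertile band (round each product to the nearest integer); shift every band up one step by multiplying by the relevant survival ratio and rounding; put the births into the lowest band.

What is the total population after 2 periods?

Period 1.
Births: 6100 × 0.15 = 915, 15800 × 0.117 = 1849 → total 2764
10–19: 7800 × 0.964 = 7519
20–29: 18000 × 0.938 = 16884
30–39: 6100 × 0.964 = 5880
40+: 15800 × 0.934 + 15600 × 0.326 = 14757 + 5086 = 19843
End of period: [2764, 7519, 16884, 5880, 19843]
Period 2.
Births: 16884 × 0.15 = 2533, 5880 × 0.117 = 688 → total 3221
10–19: 2764 × 0.964 = 2664
20–29: 7519 × 0.938 = 7053
30–39: 16884 × 0.964 = 16276
40+: 5880 × 0.934 + 19843 × 0.326 = 5492 + 6469 = 11961
End of period: [3221, 2664, 7053, 16276, 11961]
Total after period 2: 3221 + 2664 + 7053 + 16276 + 11961 = 41175

41175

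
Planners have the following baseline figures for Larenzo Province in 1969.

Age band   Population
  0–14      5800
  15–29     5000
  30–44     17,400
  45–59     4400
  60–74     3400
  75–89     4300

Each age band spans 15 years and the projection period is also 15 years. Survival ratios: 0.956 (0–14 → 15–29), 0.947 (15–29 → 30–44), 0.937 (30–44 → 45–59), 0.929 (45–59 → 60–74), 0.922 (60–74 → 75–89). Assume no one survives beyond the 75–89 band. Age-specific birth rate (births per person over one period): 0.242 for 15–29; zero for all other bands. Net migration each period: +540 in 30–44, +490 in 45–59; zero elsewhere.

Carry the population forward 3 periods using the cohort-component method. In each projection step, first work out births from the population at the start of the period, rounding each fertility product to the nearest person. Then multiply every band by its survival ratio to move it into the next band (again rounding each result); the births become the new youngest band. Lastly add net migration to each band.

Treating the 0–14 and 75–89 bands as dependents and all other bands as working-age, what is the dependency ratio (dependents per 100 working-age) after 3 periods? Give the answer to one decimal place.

(Bands numbered youngest = 1 to oldest = 6.)
[period 1]
Births: 5000 * 0.242 = 1210
Band 2: 5800 * 0.956 = 5545
Band 3: 5000 * 0.947 = 4735
Band 4: 17400 * 0.937 = 16304
Band 5: 4400 * 0.929 = 4088
Band 6: 3400 * 0.922 = 3135
Net migration: Band 3 + 540 → 5275; Band 4 + 490 → 16794
→ [1210, 5545, 5275, 16794, 4088, 3135]
[period 2]
Births: 5545 * 0.242 = 1342
Band 2: 1210 * 0.956 = 1157
Band 3: 5545 * 0.947 = 5251
Band 4: 5275 * 0.937 = 4943
Band 5: 16794 * 0.929 = 15602
Band 6: 4088 * 0.922 = 3769
Net migration: Band 3 + 540 → 5791; Band 4 + 490 → 5433
→ [1342, 1157, 5791, 5433, 15602, 3769]
[period 3]
Births: 1157 * 0.242 = 280
Band 2: 1342 * 0.956 = 1283
Band 3: 1157 * 0.947 = 1096
Band 4: 5791 * 0.937 = 5426
Band 5: 5433 * 0.929 = 5047
Band 6: 15602 * 0.922 = 14385
Net migration: Band 3 + 540 → 1636; Band 4 + 490 → 5916
→ [280, 1283, 1636, 5916, 5047, 14385]
Dependents (band 0–14 + band 75–89) = 280 + 14385 = 14665; working-age = 13882; ratio = 14665/13882 × 100 = 105.6

105.6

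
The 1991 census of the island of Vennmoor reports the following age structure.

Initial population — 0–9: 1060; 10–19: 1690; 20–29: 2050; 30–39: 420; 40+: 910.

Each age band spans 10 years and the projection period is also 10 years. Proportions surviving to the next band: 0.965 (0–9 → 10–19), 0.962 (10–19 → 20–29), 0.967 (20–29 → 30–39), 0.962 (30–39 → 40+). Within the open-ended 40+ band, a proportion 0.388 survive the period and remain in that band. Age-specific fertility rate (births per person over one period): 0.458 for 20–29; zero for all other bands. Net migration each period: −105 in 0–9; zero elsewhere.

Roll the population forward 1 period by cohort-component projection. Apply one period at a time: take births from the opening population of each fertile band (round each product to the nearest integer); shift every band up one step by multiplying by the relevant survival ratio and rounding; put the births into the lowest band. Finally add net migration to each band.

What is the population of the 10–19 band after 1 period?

1023

Let group 1 be 0–9 through group 5 = 40+.
After projecting period 1:
Births: 2050 × 0.458 = 939
Group 2: 1060 × 0.965 = 1023
Group 3: 1690 × 0.962 = 1626
Group 4: 2050 × 0.967 = 1982
Group 5: 420 × 0.962 + 910 × 0.388 = 404 + 353 = 757
Net migration: Group 1 − 105 → 834
End of period: [834, 1023, 1626, 1982, 757]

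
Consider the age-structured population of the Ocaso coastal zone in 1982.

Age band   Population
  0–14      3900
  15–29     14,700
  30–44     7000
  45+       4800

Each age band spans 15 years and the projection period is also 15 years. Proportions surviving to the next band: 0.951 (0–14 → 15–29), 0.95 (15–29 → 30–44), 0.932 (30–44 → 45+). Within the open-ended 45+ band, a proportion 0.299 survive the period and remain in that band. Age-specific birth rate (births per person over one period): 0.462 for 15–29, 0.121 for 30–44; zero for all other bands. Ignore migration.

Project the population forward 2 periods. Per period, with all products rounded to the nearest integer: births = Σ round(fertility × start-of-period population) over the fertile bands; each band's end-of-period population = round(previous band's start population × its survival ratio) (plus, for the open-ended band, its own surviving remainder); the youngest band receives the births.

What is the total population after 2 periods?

Numbering the groups 1..4 from youngest to oldest:
Period 1:
Births: 14700 * 0.462 = 6791, 7000 * 0.121 = 847 → total 7638
Group 2: 3900 * 0.951 = 3709
Group 3: 14700 * 0.95 = 13965
Group 4: 7000 * 0.932 + 4800 * 0.299 = 6524 + 1435 = 7959
Giving 7638 / 3709 / 13965 / 7959.
Period 2:
Births: 3709 * 0.462 = 1714, 13965 * 0.121 = 1690 → total 3404
Group 2: 7638 * 0.951 = 7264
Group 3: 3709 * 0.95 = 3524
Group 4: 13965 * 0.932 + 7959 * 0.299 = 13015 + 2380 = 15395
Giving 3404 / 7264 / 3524 / 15395.
Total after period 2: 3404 + 7264 + 3524 + 15395 = 29587

29587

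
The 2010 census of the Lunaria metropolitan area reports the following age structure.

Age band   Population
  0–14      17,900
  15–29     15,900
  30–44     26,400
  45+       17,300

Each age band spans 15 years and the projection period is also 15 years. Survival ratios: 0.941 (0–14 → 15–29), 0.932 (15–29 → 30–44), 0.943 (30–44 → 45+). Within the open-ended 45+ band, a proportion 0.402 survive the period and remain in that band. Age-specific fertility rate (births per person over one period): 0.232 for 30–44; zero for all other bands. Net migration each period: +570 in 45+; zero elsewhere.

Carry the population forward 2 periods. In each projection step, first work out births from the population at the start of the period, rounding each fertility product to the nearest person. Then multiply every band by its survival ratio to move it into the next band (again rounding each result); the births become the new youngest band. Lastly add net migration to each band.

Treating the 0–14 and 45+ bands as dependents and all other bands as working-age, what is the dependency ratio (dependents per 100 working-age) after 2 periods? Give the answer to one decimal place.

Period 1.
Births: 26400 × 0.232 = 6125
15–29: 17900 × 0.941 = 16844
30–44: 15900 × 0.932 = 14819
45+: 26400 × 0.943 + 17300 × 0.402 = 24895 + 6955 = 31850
Net migration: 45+ + 570 → 32420
Giving 6125 / 16844 / 14819 / 32420.
Period 2.
Births: 14819 × 0.232 = 3438
15–29: 6125 × 0.941 = 5764
30–44: 16844 × 0.932 = 15699
45+: 14819 × 0.943 + 32420 × 0.402 = 13974 + 13033 = 27007
Net migration: 45+ + 570 → 27577
Giving 3438 / 5764 / 15699 / 27577.
Dependents (band 0–14 + band 45+) = 3438 + 27577 = 31015; working-age = 21463; ratio = 31015/21463 × 100 = 144.5

144.5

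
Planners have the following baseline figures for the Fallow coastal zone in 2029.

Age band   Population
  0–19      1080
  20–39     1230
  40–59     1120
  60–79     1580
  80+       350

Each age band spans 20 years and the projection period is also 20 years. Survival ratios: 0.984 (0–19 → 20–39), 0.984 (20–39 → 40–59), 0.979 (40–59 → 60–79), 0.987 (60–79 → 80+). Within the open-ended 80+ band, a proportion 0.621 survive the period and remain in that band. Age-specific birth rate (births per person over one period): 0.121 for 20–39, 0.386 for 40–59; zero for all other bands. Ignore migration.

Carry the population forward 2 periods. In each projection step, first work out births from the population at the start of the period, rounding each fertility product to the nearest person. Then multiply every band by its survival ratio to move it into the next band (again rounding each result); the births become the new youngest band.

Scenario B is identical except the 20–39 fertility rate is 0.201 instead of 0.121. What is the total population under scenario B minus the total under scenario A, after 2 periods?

After projecting period 1:
Births: 1230 × 0.121 = 149 ; 1120 × 0.386 = 432 → total 581
20–39: 1080 × 0.984 = 1063
40–59: 1230 × 0.984 = 1210
60–79: 1120 × 0.979 = 1096
80+: 1580 × 0.987 + 350 × 0.621 = 1559 + 217 = 1776
End of period: [581, 1063, 1210, 1096, 1776]
After projecting period 2:
Births: 1063 × 0.121 = 129 ; 1210 × 0.386 = 467 → total 596
20–39: 581 × 0.984 = 572
40–59: 1063 × 0.984 = 1046
60–79: 1210 × 0.979 = 1185
80+: 1096 × 0.987 + 1776 × 0.621 = 1082 + 1103 = 2185
End of period: [596, 572, 1046, 1185, 2185]
Scenario A total after 2 periods: 5584
Scenario B projection —
After projecting period 1:
Births: 1230 × 0.201 = 247 ; 1120 × 0.386 = 432 → total 679
20–39: 1080 × 0.984 = 1063
40–59: 1230 × 0.984 = 1210
60–79: 1120 × 0.979 = 1096
80+: 1580 × 0.987 + 350 × 0.621 = 1559 + 217 = 1776
End of period: [679, 1063, 1210, 1096, 1776]
After projecting period 2:
Births: 1063 × 0.201 = 214 ; 1210 × 0.386 = 467 → total 681
20–39: 679 × 0.984 = 668
40–59: 1063 × 0.984 = 1046
60–79: 1210 × 0.979 = 1185
80+: 1096 × 0.987 + 1776 × 0.621 = 1082 + 1103 = 2185
End of period: [681, 668, 1046, 1185, 2185]
Scenario B total after 2 periods: 5765
Difference B − A = 5765 − 5584 = 181

181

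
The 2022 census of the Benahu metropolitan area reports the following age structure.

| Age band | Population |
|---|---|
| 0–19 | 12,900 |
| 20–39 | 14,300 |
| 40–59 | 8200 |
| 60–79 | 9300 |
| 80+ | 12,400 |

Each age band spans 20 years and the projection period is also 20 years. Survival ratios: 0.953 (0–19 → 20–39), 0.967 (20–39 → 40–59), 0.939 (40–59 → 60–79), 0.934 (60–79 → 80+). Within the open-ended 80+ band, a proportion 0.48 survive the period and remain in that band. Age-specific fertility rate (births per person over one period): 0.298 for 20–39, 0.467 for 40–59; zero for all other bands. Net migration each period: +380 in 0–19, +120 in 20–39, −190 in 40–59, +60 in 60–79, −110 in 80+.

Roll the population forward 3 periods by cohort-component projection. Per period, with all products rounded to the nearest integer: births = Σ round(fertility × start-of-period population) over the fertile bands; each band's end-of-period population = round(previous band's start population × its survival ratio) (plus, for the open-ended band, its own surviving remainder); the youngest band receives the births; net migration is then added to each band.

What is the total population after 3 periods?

55980

[period 1]
Births: 14300 × 0.298 = 4261, 8200 × 0.467 = 3829 → 8090
20–39: 12900 × 0.953 = 12294
40–59: 14300 × 0.967 = 13828
60–79: 8200 × 0.939 = 7700
80+: 9300 × 0.934 + 12400 × 0.48 = 8686 + 5952 = 14638
Net migration: 0–19 + 380 → 8470; 20–39 + 120 → 12414; 40–59 − 190 → 13638; 60–79 + 60 → 7760; 80+ − 110 → 14528
Population now: 0–19=8470, 20–39=12414, 40–59=13638, 60–79=7760, 80+=14528
[period 2]
Births: 12414 × 0.298 = 3699, 13638 × 0.467 = 6369 → 10068
20–39: 8470 × 0.953 = 8072
40–59: 12414 × 0.967 = 12004
60–79: 13638 × 0.939 = 12806
80+: 7760 × 0.934 + 14528 × 0.48 = 7248 + 6973 = 14221
Net migration: 0–19 + 380 → 10448; 20–39 + 120 → 8192; 40–59 − 190 → 11814; 60–79 + 60 → 12866; 80+ − 110 → 14111
Population now: 0–19=10448, 20–39=8192, 40–59=11814, 60–79=12866, 80+=14111
[period 3]
Births: 8192 × 0.298 = 2441, 11814 × 0.467 = 5517 → 7958
20–39: 10448 × 0.953 = 9957
40–59: 8192 × 0.967 = 7922
60–79: 11814 × 0.939 = 11093
80+: 12866 × 0.934 + 14111 × 0.48 = 12017 + 6773 = 18790
Net migration: 0–19 + 380 → 8338; 20–39 + 120 → 10077; 40–59 − 190 → 7732; 60–79 + 60 → 11153; 80+ − 110 → 18680
Population now: 0–19=8338, 20–39=10077, 40–59=7732, 60–79=11153, 80+=18680
Total after period 3: 8338 + 10077 + 7732 + 11153 + 18680 = 55980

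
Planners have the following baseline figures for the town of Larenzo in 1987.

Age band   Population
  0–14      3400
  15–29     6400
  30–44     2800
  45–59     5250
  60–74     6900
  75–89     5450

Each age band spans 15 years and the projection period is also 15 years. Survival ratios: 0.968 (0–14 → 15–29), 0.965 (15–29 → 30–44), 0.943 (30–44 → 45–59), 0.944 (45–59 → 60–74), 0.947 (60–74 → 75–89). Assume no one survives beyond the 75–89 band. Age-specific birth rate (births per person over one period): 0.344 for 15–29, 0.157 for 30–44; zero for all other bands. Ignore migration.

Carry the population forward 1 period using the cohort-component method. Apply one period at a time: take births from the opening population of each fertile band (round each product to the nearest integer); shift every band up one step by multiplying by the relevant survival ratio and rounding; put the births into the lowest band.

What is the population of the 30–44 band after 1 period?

Numbering the groups 1..6 from youngest to oldest:
Period 1:
Births: 6400 × 0.344 = 2202 ; 2800 × 0.157 = 440 — total 2642
Group 2: 3400 × 0.968 = 3291
Group 3: 6400 × 0.965 = 6176
Group 4: 2800 × 0.943 = 2640
Group 5: 5250 × 0.944 = 4956
Group 6: 6900 × 0.947 = 6534
Giving 2642 / 3291 / 6176 / 2640 / 4956 / 6534.

6176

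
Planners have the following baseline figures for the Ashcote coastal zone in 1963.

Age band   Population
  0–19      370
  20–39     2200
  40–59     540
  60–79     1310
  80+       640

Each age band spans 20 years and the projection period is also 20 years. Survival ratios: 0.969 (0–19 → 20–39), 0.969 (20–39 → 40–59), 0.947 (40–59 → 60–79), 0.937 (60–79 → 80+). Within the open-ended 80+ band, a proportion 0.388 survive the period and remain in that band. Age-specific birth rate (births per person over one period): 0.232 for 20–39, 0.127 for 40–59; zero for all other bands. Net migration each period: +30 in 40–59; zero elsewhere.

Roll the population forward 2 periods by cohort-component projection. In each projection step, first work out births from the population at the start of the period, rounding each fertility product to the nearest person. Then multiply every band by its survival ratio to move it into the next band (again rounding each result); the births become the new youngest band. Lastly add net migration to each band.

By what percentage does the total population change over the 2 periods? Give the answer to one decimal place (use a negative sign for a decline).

(Groups numbered youngest = 1 to oldest = 5.)
[period 1]
Births: 2200 × 0.232 = 510 ; 540 × 0.127 = 69 — total 579
Group 2: 370 × 0.969 = 359
Group 3: 2200 × 0.969 = 2132
Group 4: 540 × 0.947 = 511
Group 5: 1310 × 0.937 + 640 × 0.388 = 1227 + 248 = 1475
Net migration: Group 3 + 30 → 2162
End of period: [579, 359, 2162, 511, 1475]
[period 2]
Births: 359 × 0.232 = 83 ; 2162 × 0.127 = 275 — total 358
Group 2: 579 × 0.969 = 561
Group 3: 359 × 0.969 = 348
Group 4: 2162 × 0.947 = 2047
Group 5: 511 × 0.937 + 1475 × 0.388 = 479 + 572 = 1051
Net migration: Group 3 + 30 → 378
End of period: [358, 561, 378, 2047, 1051]
Total: 5060 → 4395; change = -665; percentage change = -13.1%

-13.1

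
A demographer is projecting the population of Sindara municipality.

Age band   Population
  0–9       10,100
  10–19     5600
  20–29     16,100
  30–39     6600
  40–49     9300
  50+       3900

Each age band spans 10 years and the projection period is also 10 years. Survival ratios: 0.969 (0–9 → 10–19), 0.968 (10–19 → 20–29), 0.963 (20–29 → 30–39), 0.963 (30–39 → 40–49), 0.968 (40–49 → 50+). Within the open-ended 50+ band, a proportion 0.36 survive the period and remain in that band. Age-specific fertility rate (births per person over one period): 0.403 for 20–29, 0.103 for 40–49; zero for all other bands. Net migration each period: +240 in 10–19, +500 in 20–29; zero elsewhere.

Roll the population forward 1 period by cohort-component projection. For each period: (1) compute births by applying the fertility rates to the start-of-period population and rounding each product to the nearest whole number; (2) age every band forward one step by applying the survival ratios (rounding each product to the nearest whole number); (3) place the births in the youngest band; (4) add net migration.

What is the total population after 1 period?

Let group 1 be 0–9 through group 6 = 50+.
Period 1:
Births: 16100 × 0.403 = 6488  |  9300 × 0.103 = 958 ⇒ total 7446
Group 2: 10100 × 0.969 = 9787
Group 3: 5600 × 0.968 = 5421
Group 4: 16100 × 0.963 = 15504
Group 5: 6600 × 0.963 = 6356
Group 6: 9300 × 0.968 + 3900 × 0.36 = 9002 + 1404 = 10406
Net migration: Group 2 + 240 → 10027; Group 3 + 500 → 5921
Giving 7446 / 10027 / 5921 / 15504 / 6356 / 10406.
Total after period 1: 7446 + 10027 + 5921 + 15504 + 6356 + 10406 = 55660

55660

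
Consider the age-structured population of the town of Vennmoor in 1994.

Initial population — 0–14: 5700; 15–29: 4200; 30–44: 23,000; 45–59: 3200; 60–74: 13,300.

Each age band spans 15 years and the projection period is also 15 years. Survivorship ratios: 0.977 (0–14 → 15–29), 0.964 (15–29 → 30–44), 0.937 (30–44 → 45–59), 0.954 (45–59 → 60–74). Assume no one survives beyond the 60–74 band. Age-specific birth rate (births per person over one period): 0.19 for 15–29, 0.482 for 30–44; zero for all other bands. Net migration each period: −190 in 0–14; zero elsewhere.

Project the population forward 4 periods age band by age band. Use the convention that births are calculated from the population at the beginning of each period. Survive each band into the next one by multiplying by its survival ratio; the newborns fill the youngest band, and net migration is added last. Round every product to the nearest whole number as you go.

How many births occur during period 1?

Call the groups 1 to 5, youngest first.
After projecting period 1:
Births: 4200 * 0.19 = 798, 23000 * 0.482 = 11086 — total 11884
Group 2: 5700 * 0.977 = 5569
Group 3: 4200 * 0.964 = 4049
Group 4: 23000 * 0.937 = 21551
Group 5: 3200 * 0.954 = 3053
Net migration: Group 1 − 190 → 11694
→ [11694, 5569, 4049, 21551, 3053]

11884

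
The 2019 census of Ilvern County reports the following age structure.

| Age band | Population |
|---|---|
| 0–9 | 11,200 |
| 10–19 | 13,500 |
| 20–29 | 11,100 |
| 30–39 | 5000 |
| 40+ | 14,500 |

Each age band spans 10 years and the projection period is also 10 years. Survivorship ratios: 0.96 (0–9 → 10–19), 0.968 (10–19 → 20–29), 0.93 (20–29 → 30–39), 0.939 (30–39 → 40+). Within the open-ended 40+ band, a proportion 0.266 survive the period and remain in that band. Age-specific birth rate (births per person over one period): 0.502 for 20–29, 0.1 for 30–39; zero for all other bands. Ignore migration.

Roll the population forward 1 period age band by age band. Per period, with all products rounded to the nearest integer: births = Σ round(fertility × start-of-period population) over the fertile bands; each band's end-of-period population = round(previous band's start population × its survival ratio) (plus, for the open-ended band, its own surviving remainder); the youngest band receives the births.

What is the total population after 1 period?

48767

Period 1:
Births: 11100 × 0.502 = 5572  |  5000 × 0.1 = 500 — total 6072
10–19: 11200 × 0.96 = 10752
20–29: 13500 × 0.968 = 13068
30–39: 11100 × 0.93 = 10323
40+: 5000 × 0.939 + 14500 × 0.266 = 4695 + 3857 = 8552
End of period: [6072, 10752, 13068, 10323, 8552]
Total after period 1: 6072 + 10752 + 13068 + 10323 + 8552 = 48767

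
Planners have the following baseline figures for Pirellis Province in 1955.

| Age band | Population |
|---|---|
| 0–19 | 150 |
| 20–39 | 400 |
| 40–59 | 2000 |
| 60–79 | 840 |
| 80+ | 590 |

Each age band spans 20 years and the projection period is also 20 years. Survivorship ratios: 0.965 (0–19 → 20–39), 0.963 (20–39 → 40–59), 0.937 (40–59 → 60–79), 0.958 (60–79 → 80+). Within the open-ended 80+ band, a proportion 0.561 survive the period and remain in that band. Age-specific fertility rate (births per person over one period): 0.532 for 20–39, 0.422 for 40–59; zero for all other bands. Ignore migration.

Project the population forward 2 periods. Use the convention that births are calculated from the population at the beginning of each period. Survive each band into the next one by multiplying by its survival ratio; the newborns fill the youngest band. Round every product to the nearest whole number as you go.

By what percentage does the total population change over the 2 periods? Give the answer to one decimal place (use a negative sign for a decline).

5.3

(Bands numbered youngest = 1 to oldest = 5.)
Period 1:
Births: 400 * 0.532 = 213  |  2000 * 0.422 = 844 → 1057
Band 2: 150 * 0.965 = 145
Band 3: 400 * 0.963 = 385
Band 4: 2000 * 0.937 = 1874
Band 5: 840 * 0.958 + 590 * 0.561 = 805 + 331 = 1136
Population now: 0–19=1057, 20–39=145, 40–59=385, 60–79=1874, 80+=1136
Period 2:
Births: 145 * 0.532 = 77  |  385 * 0.422 = 162 → 239
Band 2: 1057 * 0.965 = 1020
Band 3: 145 * 0.963 = 140
Band 4: 385 * 0.937 = 361
Band 5: 1874 * 0.958 + 1136 * 0.561 = 1795 + 637 = 2432
Population now: 0–19=239, 20–39=1020, 40–59=140, 60–79=361, 80+=2432
Total: 3980 → 4192; change = 212; percentage change = 5.3%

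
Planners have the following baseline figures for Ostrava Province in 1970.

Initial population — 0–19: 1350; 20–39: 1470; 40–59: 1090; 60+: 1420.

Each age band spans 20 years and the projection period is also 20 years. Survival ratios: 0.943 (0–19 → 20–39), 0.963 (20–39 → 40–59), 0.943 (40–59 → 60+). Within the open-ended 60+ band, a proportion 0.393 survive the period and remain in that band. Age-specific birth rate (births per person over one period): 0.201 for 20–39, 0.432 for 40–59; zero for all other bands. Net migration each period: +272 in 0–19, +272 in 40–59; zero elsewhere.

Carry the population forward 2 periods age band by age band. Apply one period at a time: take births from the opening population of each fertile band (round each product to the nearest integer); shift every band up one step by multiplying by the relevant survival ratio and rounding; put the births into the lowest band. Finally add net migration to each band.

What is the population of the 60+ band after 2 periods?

2215

(Groups numbered youngest = 1 to oldest = 4.)
Period 1:
Births: 1470 × 0.201 = 295, 1090 × 0.432 = 471 ⇒ total 766
Group 2: 1350 × 0.943 = 1273
Group 3: 1470 × 0.963 = 1416
Group 4: 1090 × 0.943 + 1420 × 0.393 = 1028 + 558 = 1586
Net migration: Group 1 + 272 → 1038; Group 3 + 272 → 1688
→ [1038, 1273, 1688, 1586]
Period 2:
Births: 1273 × 0.201 = 256, 1688 × 0.432 = 729 ⇒ total 985
Group 2: 1038 × 0.943 = 979
Group 3: 1273 × 0.963 = 1226
Group 4: 1688 × 0.943 + 1586 × 0.393 = 1592 + 623 = 2215
Net migration: Group 1 + 272 → 1257; Group 3 + 272 → 1498
→ [1257, 979, 1498, 2215]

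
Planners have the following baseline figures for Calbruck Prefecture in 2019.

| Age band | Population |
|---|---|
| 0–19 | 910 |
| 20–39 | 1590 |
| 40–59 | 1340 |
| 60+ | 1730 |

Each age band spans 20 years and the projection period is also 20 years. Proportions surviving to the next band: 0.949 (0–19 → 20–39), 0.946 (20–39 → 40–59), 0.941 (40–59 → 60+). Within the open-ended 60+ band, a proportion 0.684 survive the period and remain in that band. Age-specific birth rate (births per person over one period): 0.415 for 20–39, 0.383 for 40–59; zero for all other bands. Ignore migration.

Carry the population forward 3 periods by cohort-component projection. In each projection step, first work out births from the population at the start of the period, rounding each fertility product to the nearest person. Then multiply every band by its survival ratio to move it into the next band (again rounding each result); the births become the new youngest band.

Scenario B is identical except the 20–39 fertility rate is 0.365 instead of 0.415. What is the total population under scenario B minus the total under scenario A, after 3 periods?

Let band 1 be 0–19 through band 4 = 60+.
[period 1]
Births: 1590 * 0.415 = 660, 1340 * 0.383 = 513 — total 1173
Band 2: 910 * 0.949 = 864
Band 3: 1590 * 0.946 = 1504
Band 4: 1340 * 0.941 + 1730 * 0.684 = 1261 + 1183 = 2444
→ [1173, 864, 1504, 2444]
[period 2]
Births: 864 * 0.415 = 359, 1504 * 0.383 = 576 — total 935
Band 2: 1173 * 0.949 = 1113
Band 3: 864 * 0.946 = 817
Band 4: 1504 * 0.941 + 2444 * 0.684 = 1415 + 1672 = 3087
→ [935, 1113, 817, 3087]
[period 3]
Births: 1113 * 0.415 = 462, 817 * 0.383 = 313 — total 775
Band 2: 935 * 0.949 = 887
Band 3: 1113 * 0.946 = 1053
Band 4: 817 * 0.941 + 3087 * 0.684 = 769 + 2112 = 2881
→ [775, 887, 1053, 2881]
Scenario A total after 3 periods: 5596
Scenario B projection —
[period 1]
Births: 1590 * 0.365 = 580, 1340 * 0.383 = 513 — total 1093
Band 2: 910 * 0.949 = 864
Band 3: 1590 * 0.946 = 1504
Band 4: 1340 * 0.941 + 1730 * 0.684 = 1261 + 1183 = 2444
→ [1093, 864, 1504, 2444]
[period 2]
Births: 864 * 0.365 = 315, 1504 * 0.383 = 576 — total 891
Band 2: 1093 * 0.949 = 1037
Band 3: 864 * 0.946 = 817
Band 4: 1504 * 0.941 + 2444 * 0.684 = 1415 + 1672 = 3087
→ [891, 1037, 817, 3087]
[period 3]
Births: 1037 * 0.365 = 379, 817 * 0.383 = 313 — total 692
Band 2: 891 * 0.949 = 846
Band 3: 1037 * 0.946 = 981
Band 4: 817 * 0.941 + 3087 * 0.684 = 769 + 2112 = 2881
→ [692, 846, 981, 2881]
Scenario B total after 3 periods: 5400
Difference B − A = 5400 − 5596 = -196

-196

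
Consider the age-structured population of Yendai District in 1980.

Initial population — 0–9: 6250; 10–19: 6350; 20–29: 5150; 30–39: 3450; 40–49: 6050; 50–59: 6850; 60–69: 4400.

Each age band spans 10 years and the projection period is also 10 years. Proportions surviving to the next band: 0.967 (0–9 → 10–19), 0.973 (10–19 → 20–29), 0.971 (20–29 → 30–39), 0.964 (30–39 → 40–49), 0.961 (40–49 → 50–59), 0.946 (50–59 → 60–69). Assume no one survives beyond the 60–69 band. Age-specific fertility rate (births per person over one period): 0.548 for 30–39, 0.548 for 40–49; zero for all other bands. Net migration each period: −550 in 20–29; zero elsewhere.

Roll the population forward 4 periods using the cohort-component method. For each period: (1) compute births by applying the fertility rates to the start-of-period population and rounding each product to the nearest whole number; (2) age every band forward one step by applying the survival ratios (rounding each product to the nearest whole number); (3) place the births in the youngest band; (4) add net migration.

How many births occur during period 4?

Numbering the bands 1..7 from youngest to oldest:
Period 1.
Births: 3450 * 0.548 = 1891, 6050 * 0.548 = 3315 → total 5206
Band 2: 6250 * 0.967 = 6044
Band 3: 6350 * 0.973 = 6179
Band 4: 5150 * 0.971 = 5001
Band 5: 3450 * 0.964 = 3326
Band 6: 6050 * 0.961 = 5814
Band 7: 6850 * 0.946 = 6480
Net migration: Band 3 − 550 → 5629
End of period: [5206, 6044, 5629, 5001, 3326, 5814, 6480]
Period 2.
Births: 5001 * 0.548 = 2741, 3326 * 0.548 = 1823 → total 4564
Band 2: 5206 * 0.967 = 5034
Band 3: 6044 * 0.973 = 5881
Band 4: 5629 * 0.971 = 5466
Band 5: 5001 * 0.964 = 4821
Band 6: 3326 * 0.961 = 3196
Band 7: 5814 * 0.946 = 5500
Net migration: Band 3 − 550 → 5331
End of period: [4564, 5034, 5331, 5466, 4821, 3196, 5500]
Period 3.
Births: 5466 * 0.548 = 2995, 4821 * 0.548 = 2642 → total 5637
Band 2: 4564 * 0.967 = 4413
Band 3: 5034 * 0.973 = 4898
Band 4: 5331 * 0.971 = 5176
Band 5: 5466 * 0.964 = 5269
Band 6: 4821 * 0.961 = 4633
Band 7: 3196 * 0.946 = 3023
Net migration: Band 3 − 550 → 4348
End of period: [5637, 4413, 4348, 5176, 5269, 4633, 3023]
Period 4.
Births: 5176 * 0.548 = 2836, 5269 * 0.548 = 2887 → total 5723
Band 2: 5637 * 0.967 = 5451
Band 3: 4413 * 0.973 = 4294
Band 4: 4348 * 0.971 = 4222
Band 5: 5176 * 0.964 = 4990
Band 6: 5269 * 0.961 = 5064
Band 7: 4633 * 0.946 = 4383
Net migration: Band 3 − 550 → 3744
End of period: [5723, 5451, 3744, 4222, 4990, 5064, 4383]

5723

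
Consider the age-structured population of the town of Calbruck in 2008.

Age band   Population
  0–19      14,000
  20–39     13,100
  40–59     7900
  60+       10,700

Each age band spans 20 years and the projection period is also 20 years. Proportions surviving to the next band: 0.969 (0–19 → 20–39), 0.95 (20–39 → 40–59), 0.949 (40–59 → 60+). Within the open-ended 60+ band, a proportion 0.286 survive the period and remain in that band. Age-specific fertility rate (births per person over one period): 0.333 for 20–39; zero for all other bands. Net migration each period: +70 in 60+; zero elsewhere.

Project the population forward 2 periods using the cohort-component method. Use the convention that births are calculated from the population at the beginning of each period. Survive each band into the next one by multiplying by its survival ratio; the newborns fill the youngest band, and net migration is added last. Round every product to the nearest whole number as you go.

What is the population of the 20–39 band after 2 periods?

4227

Numbering the bands 1..4 from youngest to oldest:
Period 1.
Births: 13100 * 0.333 = 4362
Band 2: 14000 * 0.969 = 13566
Band 3: 13100 * 0.95 = 12445
Band 4: 7900 * 0.949 + 10700 * 0.286 = 7497 + 3060 = 10557
Net migration: Band 4 + 70 → 10627
→ [4362, 13566, 12445, 10627]
Period 2.
Births: 13566 * 0.333 = 4517
Band 2: 4362 * 0.969 = 4227
Band 3: 13566 * 0.95 = 12888
Band 4: 12445 * 0.949 + 10627 * 0.286 = 11810 + 3039 = 14849
Net migration: Band 4 + 70 → 14919
→ [4517, 4227, 12888, 14919]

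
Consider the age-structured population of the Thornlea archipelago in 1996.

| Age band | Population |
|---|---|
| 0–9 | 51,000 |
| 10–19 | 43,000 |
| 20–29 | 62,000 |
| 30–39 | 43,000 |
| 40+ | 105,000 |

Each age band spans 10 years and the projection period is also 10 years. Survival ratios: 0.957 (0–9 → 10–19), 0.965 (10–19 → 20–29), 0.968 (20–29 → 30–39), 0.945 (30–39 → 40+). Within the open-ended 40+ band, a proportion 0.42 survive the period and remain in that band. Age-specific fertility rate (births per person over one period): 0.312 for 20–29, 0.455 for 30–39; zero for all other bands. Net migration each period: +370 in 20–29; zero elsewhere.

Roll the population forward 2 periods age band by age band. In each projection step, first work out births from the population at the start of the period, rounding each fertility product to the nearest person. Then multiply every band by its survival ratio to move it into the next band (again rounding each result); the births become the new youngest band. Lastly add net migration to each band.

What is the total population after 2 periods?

Let group 1 be 0–9 through group 5 = 40+.
— Period 1 —
Births: 62000 * 0.312 = 19344 ; 43000 * 0.455 = 19565 → total 38909
Group 2: 51000 * 0.957 = 48807
Group 3: 43000 * 0.965 = 41495
Group 4: 62000 * 0.968 = 60016
Group 5: 43000 * 0.945 + 105000 * 0.42 = 40635 + 44100 = 84735
Net migration: Group 3 + 370 → 41865
Population now: 0–9=38909, 10–19=48807, 20–29=41865, 30–39=60016, 40+=84735
— Period 2 —
Births: 41865 * 0.312 = 13062 ; 60016 * 0.455 = 27307 → total 40369
Group 2: 38909 * 0.957 = 37236
Group 3: 48807 * 0.965 = 47099
Group 4: 41865 * 0.968 = 40525
Group 5: 60016 * 0.945 + 84735 * 0.42 = 56715 + 35589 = 92304
Net migration: Group 3 + 370 → 47469
Population now: 0–9=40369, 10–19=37236, 20–29=47469, 30–39=40525, 40+=92304
Total after period 2: 40369 + 37236 + 47469 + 40525 + 92304 = 257903

257903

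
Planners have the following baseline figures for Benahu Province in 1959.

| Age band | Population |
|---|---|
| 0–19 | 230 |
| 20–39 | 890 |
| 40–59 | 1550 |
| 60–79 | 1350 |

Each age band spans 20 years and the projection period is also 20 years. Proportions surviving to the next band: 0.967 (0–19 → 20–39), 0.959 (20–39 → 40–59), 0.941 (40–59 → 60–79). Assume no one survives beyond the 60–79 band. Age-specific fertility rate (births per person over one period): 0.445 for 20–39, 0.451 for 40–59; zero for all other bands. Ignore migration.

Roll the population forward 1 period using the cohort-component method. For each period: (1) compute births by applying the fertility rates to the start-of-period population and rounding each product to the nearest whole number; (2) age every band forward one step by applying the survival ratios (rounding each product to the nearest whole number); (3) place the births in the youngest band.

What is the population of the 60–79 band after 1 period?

Period 1:
Births: 890 × 0.445 = 396, 1550 × 0.451 = 699 → total 1095
20–39: 230 × 0.967 = 222
40–59: 890 × 0.959 = 854
60–79: 1550 × 0.941 = 1459
→ [1095, 222, 854, 1459]

1459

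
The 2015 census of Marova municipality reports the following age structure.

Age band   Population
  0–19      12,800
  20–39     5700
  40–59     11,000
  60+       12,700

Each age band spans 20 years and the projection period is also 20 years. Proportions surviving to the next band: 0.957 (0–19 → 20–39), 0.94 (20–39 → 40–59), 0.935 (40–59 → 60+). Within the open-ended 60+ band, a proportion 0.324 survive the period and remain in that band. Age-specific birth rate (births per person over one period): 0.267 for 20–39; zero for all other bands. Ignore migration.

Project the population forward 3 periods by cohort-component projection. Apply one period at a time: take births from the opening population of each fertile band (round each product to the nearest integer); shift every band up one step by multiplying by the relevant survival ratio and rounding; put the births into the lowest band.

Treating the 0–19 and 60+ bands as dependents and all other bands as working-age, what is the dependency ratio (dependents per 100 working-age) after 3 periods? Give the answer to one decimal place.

317.6

Numbering the groups 1..4 from youngest to oldest:
[period 1]
Births: 5700 × 0.267 = 1522
Group 2: 12800 × 0.957 = 12250
Group 3: 5700 × 0.94 = 5358
Group 4: 11000 × 0.935 + 12700 × 0.324 = 10285 + 4115 = 14400
End of period: [1522, 12250, 5358, 14400]
[period 2]
Births: 12250 × 0.267 = 3271
Group 2: 1522 × 0.957 = 1457
Group 3: 12250 × 0.94 = 11515
Group 4: 5358 × 0.935 + 14400 × 0.324 = 5010 + 4666 = 9676
End of period: [3271, 1457, 11515, 9676]
[period 3]
Births: 1457 × 0.267 = 389
Group 2: 3271 × 0.957 = 3130
Group 3: 1457 × 0.94 = 1370
Group 4: 11515 × 0.935 + 9676 × 0.324 = 10767 + 3135 = 13902
End of period: [389, 3130, 1370, 13902]
Dependents (band 0–19 + band 60+) = 389 + 13902 = 14291; working-age = 4500; ratio = 14291/4500 × 100 = 317.6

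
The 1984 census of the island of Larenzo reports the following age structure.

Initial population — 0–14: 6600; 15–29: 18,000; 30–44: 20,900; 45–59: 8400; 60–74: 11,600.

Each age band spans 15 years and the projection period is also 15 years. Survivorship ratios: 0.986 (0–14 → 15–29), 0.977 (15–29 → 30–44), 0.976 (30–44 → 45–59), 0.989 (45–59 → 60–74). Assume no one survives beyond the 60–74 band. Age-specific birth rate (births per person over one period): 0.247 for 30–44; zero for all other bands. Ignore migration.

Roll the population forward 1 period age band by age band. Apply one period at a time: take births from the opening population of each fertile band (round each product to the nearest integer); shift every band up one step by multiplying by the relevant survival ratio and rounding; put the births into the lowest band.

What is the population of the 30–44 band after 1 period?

Period 1.
Births: 20900 × 0.247 = 5162
15–29: 6600 × 0.986 = 6508
30–44: 18000 × 0.977 = 17586
45–59: 20900 × 0.976 = 20398
60–74: 8400 × 0.989 = 8308
Population now: 0–14=5162, 15–29=6508, 30–44=17586, 45–59=20398, 60–74=8308

17586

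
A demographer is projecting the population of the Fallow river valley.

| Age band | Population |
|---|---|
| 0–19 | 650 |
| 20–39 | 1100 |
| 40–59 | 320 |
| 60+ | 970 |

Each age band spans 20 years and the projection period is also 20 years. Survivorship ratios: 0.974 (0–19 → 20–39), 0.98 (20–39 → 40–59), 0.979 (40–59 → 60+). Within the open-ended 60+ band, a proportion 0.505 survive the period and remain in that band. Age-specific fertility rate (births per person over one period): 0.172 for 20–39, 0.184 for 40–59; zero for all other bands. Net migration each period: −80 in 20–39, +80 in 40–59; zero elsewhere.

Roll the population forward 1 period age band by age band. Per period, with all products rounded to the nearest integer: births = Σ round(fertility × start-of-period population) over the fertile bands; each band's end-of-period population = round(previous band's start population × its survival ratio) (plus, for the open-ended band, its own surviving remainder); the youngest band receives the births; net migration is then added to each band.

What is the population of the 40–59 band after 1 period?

1158

Period 1.
Births: 1100 × 0.172 = 189  |  320 × 0.184 = 59 ⇒ total 248
20–39: 650 × 0.974 = 633
40–59: 1100 × 0.98 = 1078
60+: 320 × 0.979 + 970 × 0.505 = 313 + 490 = 803
Net migration: 20–39 − 80 → 553; 40–59 + 80 → 1158
→ [248, 553, 1158, 803]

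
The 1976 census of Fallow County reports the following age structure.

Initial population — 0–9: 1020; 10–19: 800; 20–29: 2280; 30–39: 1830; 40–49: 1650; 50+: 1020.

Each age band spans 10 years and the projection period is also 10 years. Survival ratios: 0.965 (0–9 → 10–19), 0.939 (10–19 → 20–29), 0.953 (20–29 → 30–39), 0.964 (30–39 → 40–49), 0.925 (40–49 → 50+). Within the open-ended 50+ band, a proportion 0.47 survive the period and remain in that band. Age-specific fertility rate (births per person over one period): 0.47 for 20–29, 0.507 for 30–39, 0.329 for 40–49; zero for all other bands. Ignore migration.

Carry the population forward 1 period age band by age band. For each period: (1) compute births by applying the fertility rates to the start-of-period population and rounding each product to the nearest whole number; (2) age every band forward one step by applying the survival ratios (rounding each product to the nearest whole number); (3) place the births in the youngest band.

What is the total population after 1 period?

10220

Call the bands 1 to 6, youngest first.
Period 1:
Births: 2280 × 0.47 = 1072  |  1830 × 0.507 = 928  |  1650 × 0.329 = 543 — total 2543
Band 2: 1020 × 0.965 = 984
Band 3: 800 × 0.939 = 751
Band 4: 2280 × 0.953 = 2173
Band 5: 1830 × 0.964 = 1764
Band 6: 1650 × 0.925 + 1020 × 0.47 = 1526 + 479 = 2005
End of period: [2543, 984, 751, 2173, 1764, 2005]
Total after period 1: 2543 + 984 + 751 + 2173 + 1764 + 2005 = 10220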